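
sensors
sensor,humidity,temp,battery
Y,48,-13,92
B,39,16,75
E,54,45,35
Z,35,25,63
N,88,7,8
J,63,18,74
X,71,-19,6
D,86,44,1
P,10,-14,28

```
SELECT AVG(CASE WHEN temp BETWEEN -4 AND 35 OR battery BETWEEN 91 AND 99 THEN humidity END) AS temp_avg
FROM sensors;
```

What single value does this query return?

54.6

sensor=Y: ✓ → 48
sensor=B: ✓ → 39
sensor=E: ✗
sensor=Z: ✓ → 35
sensor=N: ✓ → 88
sensor=J: ✓ → 63
sensor=X: ✗
sensor=D: ✗
sensor=P: ✗
temp_avg = (48 + 39 + 35 + 88 + 63) / 5 = 54.6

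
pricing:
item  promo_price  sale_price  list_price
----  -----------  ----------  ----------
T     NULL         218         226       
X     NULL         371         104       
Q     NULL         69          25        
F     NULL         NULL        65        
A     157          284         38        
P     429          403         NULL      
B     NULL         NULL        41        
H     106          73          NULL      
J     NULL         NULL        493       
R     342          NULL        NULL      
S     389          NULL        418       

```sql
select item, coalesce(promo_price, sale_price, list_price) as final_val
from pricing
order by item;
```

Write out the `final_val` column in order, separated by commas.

item=A: promo_price=157 → 157
item=B: promo_price=NULL, sale_price=NULL, list_price=41 → 41
item=F: promo_price=NULL, sale_price=NULL, list_price=65 → 65
item=H: promo_price=106 → 106
item=J: promo_price=NULL, sale_price=NULL, list_price=493 → 493
item=P: promo_price=429 → 429
item=Q: promo_price=NULL, sale_price=69 → 69
item=R: promo_price=342 → 342
item=S: promo_price=389 → 389
item=T: promo_price=NULL, sale_price=218 → 218
item=X: promo_price=NULL, sale_price=371 → 371

157, 41, 65, 106, 493, 429, 69, 342, 389, 218, 371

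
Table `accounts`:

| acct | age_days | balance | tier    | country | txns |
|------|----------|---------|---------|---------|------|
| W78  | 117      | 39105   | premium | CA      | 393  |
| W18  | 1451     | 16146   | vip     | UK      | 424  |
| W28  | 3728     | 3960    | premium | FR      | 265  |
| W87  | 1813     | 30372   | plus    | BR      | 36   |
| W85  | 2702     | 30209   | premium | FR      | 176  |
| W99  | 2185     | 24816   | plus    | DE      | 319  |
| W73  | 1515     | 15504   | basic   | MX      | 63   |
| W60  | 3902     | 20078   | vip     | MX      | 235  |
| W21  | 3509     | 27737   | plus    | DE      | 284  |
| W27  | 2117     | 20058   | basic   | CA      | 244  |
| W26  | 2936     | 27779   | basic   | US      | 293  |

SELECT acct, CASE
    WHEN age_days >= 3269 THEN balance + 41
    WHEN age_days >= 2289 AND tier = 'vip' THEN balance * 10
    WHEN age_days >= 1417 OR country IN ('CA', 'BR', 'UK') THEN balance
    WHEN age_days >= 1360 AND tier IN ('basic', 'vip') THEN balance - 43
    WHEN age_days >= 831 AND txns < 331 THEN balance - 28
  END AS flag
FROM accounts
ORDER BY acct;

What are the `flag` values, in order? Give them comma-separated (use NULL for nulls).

16146, 27778, 27779, 20058, 4001, 20119, 15504, 39105, 30209, 30372, 24816

acct=W18: age_days >= 1417 OR country IN ('CA', 'BR', 'UK') → 16146
acct=W21: age_days >= 3269 → 27778
acct=W26: age_days >= 1417 OR country IN ('CA', 'BR', 'UK') → 27779
acct=W27: age_days >= 1417 OR country IN ('CA', 'BR', 'UK') → 20058
acct=W28: age_days >= 3269 → 4001
acct=W60: age_days >= 3269 → 20119
acct=W73: age_days >= 1417 OR country IN ('CA', 'BR', 'UK') → 15504
acct=W78: age_days >= 1417 OR country IN ('CA', 'BR', 'UK') → 39105
acct=W85: age_days >= 1417 OR country IN ('CA', 'BR', 'UK') → 30209
acct=W87: age_days >= 1417 OR country IN ('CA', 'BR', 'UK') → 30372
acct=W99: age_days >= 1417 OR country IN ('CA', 'BR', 'UK') → 24816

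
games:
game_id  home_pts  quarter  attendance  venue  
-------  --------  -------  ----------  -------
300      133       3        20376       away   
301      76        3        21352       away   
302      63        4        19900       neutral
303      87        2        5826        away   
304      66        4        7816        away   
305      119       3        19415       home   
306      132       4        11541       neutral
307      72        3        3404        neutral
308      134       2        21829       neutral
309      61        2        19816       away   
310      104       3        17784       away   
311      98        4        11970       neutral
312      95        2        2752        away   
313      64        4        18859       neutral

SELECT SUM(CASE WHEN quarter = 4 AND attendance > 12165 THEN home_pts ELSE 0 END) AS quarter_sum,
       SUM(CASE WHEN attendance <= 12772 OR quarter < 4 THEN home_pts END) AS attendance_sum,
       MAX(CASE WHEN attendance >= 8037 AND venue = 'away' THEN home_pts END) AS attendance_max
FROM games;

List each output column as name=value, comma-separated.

[quarter_sum: quarter = 4 AND attendance > 12165]
game_id=300: ✗
game_id=301: ✗
game_id=302: ✓ → 63
game_id=303: ✗
game_id=304: ✗
game_id=305: ✗
game_id=306: ✗
game_id=307: ✗
game_id=308: ✗
game_id=309: ✗
game_id=310: ✗
game_id=311: ✗
game_id=312: ✗
game_id=313: ✓ → 64
quarter_sum = 63 + 64 = 127
—
[attendance_sum: attendance <= 12772 OR quarter < 4]
game_id=300: ✓ → 133
game_id=301: ✓ → 76
game_id=302: ✗
game_id=303: ✓ → 87
game_id=304: ✓ → 66
game_id=305: ✓ → 119
game_id=306: ✓ → 132
game_id=307: ✓ → 72
game_id=308: ✓ → 134
game_id=309: ✓ → 61
game_id=310: ✓ → 104
game_id=311: ✓ → 98
game_id=312: ✓ → 95
game_id=313: ✗
attendance_sum = 133 + 76 + 87 + 66 + 119 + 132 + 72 + 134 + 61 + 104 + 98 + 95 = 1177
—
[attendance_max: attendance >= 8037 AND venue = 'away']
game_id=300: ✓ → 133
game_id=301: ✓ → 76
game_id=302: ✗
game_id=303: ✗
game_id=304: ✗
game_id=305: ✗
game_id=306: ✗
game_id=307: ✗
game_id=308: ✗
game_id=309: ✓ → 61
game_id=310: ✓ → 104
game_id=311: ✗
game_id=312: ✗
game_id=313: ✗
attendance_max = MAX(133, 76, 61, 104) = 133

quarter_sum=127, attendance_sum=1177, attendance_max=133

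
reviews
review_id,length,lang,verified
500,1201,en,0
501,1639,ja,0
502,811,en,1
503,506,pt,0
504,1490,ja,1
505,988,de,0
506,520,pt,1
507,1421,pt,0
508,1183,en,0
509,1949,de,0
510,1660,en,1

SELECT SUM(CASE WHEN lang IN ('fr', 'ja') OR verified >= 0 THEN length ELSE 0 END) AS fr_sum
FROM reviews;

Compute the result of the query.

13368

review_id=500: ✓ → 1201
review_id=501: ✓ → 1639
review_id=502: ✓ → 811
review_id=503: ✓ → 506
review_id=504: ✓ → 1490
review_id=505: ✓ → 988
review_id=506: ✓ → 520
review_id=507: ✓ → 1421
review_id=508: ✓ → 1183
review_id=509: ✓ → 1949
review_id=510: ✓ → 1660
fr_sum = 1201 + 1639 + 811 + 506 + 1490 + 988 + 520 + 1421 + 1183 + 1949 + 1660 = 13368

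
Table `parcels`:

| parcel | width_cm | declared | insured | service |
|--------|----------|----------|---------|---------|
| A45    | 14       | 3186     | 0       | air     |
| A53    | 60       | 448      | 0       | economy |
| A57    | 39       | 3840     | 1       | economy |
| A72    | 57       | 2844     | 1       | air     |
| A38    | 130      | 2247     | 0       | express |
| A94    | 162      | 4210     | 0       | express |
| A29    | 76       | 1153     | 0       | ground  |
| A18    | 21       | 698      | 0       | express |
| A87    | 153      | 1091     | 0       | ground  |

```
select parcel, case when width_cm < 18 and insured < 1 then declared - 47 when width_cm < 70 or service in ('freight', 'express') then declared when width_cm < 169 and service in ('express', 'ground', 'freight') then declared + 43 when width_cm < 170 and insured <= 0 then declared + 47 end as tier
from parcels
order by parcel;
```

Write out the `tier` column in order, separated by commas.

parcel=A18: width_cm < 70 or service in ('freight', 'express') → 698
parcel=A29: width_cm < 169 and service in ('express', 'ground', 'freight') → 1196
parcel=A38: width_cm < 70 or service in ('freight', 'express') → 2247
parcel=A45: width_cm < 18 and insured < 1 → 3139
parcel=A53: width_cm < 70 or service in ('freight', 'express') → 448
parcel=A57: width_cm < 70 or service in ('freight', 'express') → 3840
parcel=A72: width_cm < 70 or service in ('freight', 'express') → 2844
parcel=A87: width_cm < 169 and service in ('express', 'ground', 'freight') → 1134
parcel=A94: width_cm < 70 or service in ('freight', 'express') → 4210

698, 1196, 2247, 3139, 448, 3840, 2844, 1134, 4210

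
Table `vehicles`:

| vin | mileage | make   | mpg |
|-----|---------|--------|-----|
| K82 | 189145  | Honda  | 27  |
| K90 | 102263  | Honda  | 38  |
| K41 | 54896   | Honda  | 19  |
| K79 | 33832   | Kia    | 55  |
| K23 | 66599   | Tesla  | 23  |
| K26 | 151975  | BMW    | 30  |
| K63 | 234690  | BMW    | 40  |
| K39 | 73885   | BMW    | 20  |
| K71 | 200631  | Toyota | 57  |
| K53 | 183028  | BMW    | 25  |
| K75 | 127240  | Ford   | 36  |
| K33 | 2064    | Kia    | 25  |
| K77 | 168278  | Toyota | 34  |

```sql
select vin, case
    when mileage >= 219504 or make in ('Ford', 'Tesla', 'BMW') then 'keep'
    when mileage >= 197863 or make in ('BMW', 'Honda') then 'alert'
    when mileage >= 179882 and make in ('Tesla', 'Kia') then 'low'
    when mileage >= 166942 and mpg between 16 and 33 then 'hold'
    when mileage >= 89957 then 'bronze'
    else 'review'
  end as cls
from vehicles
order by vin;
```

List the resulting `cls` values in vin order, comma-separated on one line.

vin=K23: mileage >= 219504 or make in ('Ford', 'Tesla', 'BMW') → keep
vin=K26: mileage >= 219504 or make in ('Ford', 'Tesla', 'BMW') → keep
vin=K33: ELSE → review
vin=K39: mileage >= 219504 or make in ('Ford', 'Tesla', 'BMW') → keep
vin=K41: mileage >= 197863 or make in ('BMW', 'Honda') → alert
vin=K53: mileage >= 219504 or make in ('Ford', 'Tesla', 'BMW') → keep
vin=K63: mileage >= 219504 or make in ('Ford', 'Tesla', 'BMW') → keep
vin=K71: mileage >= 197863 or make in ('BMW', 'Honda') → alert
vin=K75: mileage >= 219504 or make in ('Ford', 'Tesla', 'BMW') → keep
vin=K77: mileage >= 89957 → bronze
vin=K79: ELSE → review
vin=K82: mileage >= 197863 or make in ('BMW', 'Honda') → alert
vin=K90: mileage >= 197863 or make in ('BMW', 'Honda') → alert

keep, keep, review, keep, alert, keep, keep, alert, keep, bronze, review, alert, alert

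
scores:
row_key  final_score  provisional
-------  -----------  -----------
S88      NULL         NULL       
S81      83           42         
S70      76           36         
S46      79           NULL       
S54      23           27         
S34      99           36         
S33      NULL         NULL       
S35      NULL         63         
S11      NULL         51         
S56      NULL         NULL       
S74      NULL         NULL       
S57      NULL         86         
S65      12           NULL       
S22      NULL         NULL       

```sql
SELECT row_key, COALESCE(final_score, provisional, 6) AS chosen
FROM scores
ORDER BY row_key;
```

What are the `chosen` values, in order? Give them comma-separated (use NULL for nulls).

51, 6, 6, 99, 63, 79, 23, 6, 86, 12, 76, 6, 83, 6

row_key=S11: final_score=NULL, provisional=51 → 51
row_key=S22: final_score=NULL, provisional=NULL, → literal 6 → 6
row_key=S33: final_score=NULL, provisional=NULL, → literal 6 → 6
row_key=S34: final_score=99 → 99
row_key=S35: final_score=NULL, provisional=63 → 63
row_key=S46: final_score=79 → 79
row_key=S54: final_score=23 → 23
row_key=S56: final_score=NULL, provisional=NULL, → literal 6 → 6
row_key=S57: final_score=NULL, provisional=86 → 86
row_key=S65: final_score=12 → 12
row_key=S70: final_score=76 → 76
row_key=S74: final_score=NULL, provisional=NULL, → literal 6 → 6
row_key=S81: final_score=83 → 83
row_key=S88: final_score=NULL, provisional=NULL, → literal 6 → 6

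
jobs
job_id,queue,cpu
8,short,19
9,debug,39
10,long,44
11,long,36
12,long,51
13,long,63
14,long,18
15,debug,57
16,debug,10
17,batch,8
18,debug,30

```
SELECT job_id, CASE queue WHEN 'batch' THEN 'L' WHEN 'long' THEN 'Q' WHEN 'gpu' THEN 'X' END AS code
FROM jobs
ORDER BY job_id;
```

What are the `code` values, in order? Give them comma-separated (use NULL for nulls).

job_id=8: (no match → NULL) → NULL
job_id=9: (no match → NULL) → NULL
job_id=10: queue='long' → Q
job_id=11: queue='long' → Q
job_id=12: queue='long' → Q
job_id=13: queue='long' → Q
job_id=14: queue='long' → Q
job_id=15: (no match → NULL) → NULL
job_id=16: (no match → NULL) → NULL
job_id=17: queue='batch' → L
job_id=18: (no match → NULL) → NULL

NULL, NULL, Q, Q, Q, Q, Q, NULL, NULL, L, NULL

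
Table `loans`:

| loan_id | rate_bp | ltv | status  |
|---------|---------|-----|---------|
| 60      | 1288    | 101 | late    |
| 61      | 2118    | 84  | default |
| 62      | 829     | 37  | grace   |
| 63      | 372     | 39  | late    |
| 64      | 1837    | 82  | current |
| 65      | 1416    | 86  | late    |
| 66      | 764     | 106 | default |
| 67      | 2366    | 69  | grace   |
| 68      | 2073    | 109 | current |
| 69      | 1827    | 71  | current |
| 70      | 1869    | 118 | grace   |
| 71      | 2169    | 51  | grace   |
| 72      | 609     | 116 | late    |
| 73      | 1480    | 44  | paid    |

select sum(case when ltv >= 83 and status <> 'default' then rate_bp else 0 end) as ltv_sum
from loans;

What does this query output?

7255

loan_id=60: ✓ → 1288
loan_id=61: ✗
loan_id=62: ✗
loan_id=63: ✗
loan_id=64: ✗
loan_id=65: ✓ → 1416
loan_id=66: ✗
loan_id=67: ✗
loan_id=68: ✓ → 2073
loan_id=69: ✗
loan_id=70: ✓ → 1869
loan_id=71: ✗
loan_id=72: ✓ → 609
loan_id=73: ✗
ltv_sum = 1288 + 1416 + 2073 + 1869 + 609 = 7255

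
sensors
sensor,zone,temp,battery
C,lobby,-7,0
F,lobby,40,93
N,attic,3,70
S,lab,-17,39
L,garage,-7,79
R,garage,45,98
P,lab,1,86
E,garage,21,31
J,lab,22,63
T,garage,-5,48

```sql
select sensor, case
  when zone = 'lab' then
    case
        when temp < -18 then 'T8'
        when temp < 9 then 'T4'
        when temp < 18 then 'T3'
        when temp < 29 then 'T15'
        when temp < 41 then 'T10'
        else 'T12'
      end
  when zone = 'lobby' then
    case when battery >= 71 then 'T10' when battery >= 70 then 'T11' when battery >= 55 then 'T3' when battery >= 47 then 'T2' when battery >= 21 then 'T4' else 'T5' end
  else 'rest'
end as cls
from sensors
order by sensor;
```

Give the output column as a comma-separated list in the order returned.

T5, rest, T10, T15, rest, rest, T4, rest, T4, rest

sensor=C: zone='lobby' → inner[ELSE] → T5
sensor=E: zone='garage' → outer ELSE → rest
sensor=F: zone='lobby' → inner[battery >= 71] → T10
sensor=J: zone='lab' → inner[temp < 29] → T15
sensor=L: zone='garage' → outer ELSE → rest
sensor=N: zone='attic' → outer ELSE → rest
sensor=P: zone='lab' → inner[temp < 9] → T4
sensor=R: zone='garage' → outer ELSE → rest
sensor=S: zone='lab' → inner[temp < 9] → T4
sensor=T: zone='garage' → outer ELSE → rest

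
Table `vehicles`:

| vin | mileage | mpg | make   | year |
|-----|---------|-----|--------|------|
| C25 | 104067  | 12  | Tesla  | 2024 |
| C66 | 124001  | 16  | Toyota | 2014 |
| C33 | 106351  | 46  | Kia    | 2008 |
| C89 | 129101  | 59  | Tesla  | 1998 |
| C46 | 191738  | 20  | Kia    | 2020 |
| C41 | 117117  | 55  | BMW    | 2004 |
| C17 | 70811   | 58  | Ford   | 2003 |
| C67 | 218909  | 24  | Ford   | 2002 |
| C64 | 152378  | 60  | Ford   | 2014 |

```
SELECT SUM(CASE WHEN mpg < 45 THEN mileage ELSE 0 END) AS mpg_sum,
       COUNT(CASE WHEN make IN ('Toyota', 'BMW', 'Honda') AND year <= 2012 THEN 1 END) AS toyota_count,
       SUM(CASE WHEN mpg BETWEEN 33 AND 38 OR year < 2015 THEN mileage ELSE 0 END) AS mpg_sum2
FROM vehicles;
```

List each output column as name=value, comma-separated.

mpg_sum=638715, toyota_count=1, mpg_sum2=918668

[mpg_sum: mpg < 45]
vin=C25: ✓ → 104067
vin=C66: ✓ → 124001
vin=C33: ✗
vin=C89: ✗
vin=C46: ✓ → 191738
vin=C41: ✗
vin=C17: ✗
vin=C67: ✓ → 218909
vin=C64: ✗
mpg_sum = 104067 + 124001 + 191738 + 218909 = 638715
—
[toyota_count: make IN ('Toyota', 'BMW', 'Honda') AND year <= 2012]
vin=C25: ✗
vin=C66: ✗
vin=C33: ✗
vin=C89: ✗
vin=C46: ✗
vin=C41: ✓ → 1
vin=C17: ✗
vin=C67: ✗
vin=C64: ✗
toyota_count = COUNT(1) = 1
—
[mpg_sum2: mpg BETWEEN 33 AND 38 OR year < 2015]
vin=C25: ✗
vin=C66: ✓ → 124001
vin=C33: ✓ → 106351
vin=C89: ✓ → 129101
vin=C46: ✗
vin=C41: ✓ → 117117
vin=C17: ✓ → 70811
vin=C67: ✓ → 218909
vin=C64: ✓ → 152378
mpg_sum2 = 124001 + 106351 + 129101 + 117117 + 70811 + 218909 + 152378 = 918668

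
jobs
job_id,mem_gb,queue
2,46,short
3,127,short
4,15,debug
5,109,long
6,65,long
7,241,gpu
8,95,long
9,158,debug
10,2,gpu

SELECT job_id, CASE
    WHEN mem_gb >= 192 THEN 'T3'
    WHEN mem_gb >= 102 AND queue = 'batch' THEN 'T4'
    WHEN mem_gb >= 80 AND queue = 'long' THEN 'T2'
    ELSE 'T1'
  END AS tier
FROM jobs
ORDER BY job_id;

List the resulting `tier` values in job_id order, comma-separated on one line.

job_id=2: ELSE → T1
job_id=3: ELSE → T1
job_id=4: ELSE → T1
job_id=5: mem_gb >= 80 AND queue = 'long' → T2
job_id=6: ELSE → T1
job_id=7: mem_gb >= 192 → T3
job_id=8: mem_gb >= 80 AND queue = 'long' → T2
job_id=9: ELSE → T1
job_id=10: ELSE → T1

T1, T1, T1, T2, T1, T3, T2, T1, T1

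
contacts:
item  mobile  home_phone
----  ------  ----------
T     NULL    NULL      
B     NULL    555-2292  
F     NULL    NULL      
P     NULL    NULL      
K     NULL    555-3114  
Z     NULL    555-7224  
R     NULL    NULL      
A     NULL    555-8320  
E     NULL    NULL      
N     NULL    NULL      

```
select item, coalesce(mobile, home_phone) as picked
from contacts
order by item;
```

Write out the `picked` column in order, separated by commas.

item=A: mobile=NULL, home_phone=555-8320 → 555-8320
item=B: mobile=NULL, home_phone=555-2292 → 555-2292
item=E: mobile=NULL, home_phone=NULL (all NULL) → NULL
item=F: mobile=NULL, home_phone=NULL (all NULL) → NULL
item=K: mobile=NULL, home_phone=555-3114 → 555-3114
item=N: mobile=NULL, home_phone=NULL (all NULL) → NULL
item=P: mobile=NULL, home_phone=NULL (all NULL) → NULL
item=R: mobile=NULL, home_phone=NULL (all NULL) → NULL
item=T: mobile=NULL, home_phone=NULL (all NULL) → NULL
item=Z: mobile=NULL, home_phone=555-7224 → 555-7224

555-8320, 555-2292, NULL, NULL, 555-3114, NULL, NULL, NULL, NULL, 555-7224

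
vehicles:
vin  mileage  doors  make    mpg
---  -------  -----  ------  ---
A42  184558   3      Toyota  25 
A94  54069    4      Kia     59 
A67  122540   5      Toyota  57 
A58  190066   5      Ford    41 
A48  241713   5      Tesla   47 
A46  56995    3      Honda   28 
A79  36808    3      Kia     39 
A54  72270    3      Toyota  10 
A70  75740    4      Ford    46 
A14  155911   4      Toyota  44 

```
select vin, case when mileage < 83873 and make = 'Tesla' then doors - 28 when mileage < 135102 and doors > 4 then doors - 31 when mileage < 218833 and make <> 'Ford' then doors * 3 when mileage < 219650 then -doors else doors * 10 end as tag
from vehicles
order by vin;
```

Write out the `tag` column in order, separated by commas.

vin=A14: mileage < 218833 and make <> 'Ford' → 12
vin=A42: mileage < 218833 and make <> 'Ford' → 9
vin=A46: mileage < 218833 and make <> 'Ford' → 9
vin=A48: ELSE → 50
vin=A54: mileage < 218833 and make <> 'Ford' → 9
vin=A58: mileage < 219650 → -5
vin=A67: mileage < 135102 and doors > 4 → -26
vin=A70: mileage < 219650 → -4
vin=A79: mileage < 218833 and make <> 'Ford' → 9
vin=A94: mileage < 218833 and make <> 'Ford' → 12

12, 9, 9, 50, 9, -5, -26, -4, 9, 12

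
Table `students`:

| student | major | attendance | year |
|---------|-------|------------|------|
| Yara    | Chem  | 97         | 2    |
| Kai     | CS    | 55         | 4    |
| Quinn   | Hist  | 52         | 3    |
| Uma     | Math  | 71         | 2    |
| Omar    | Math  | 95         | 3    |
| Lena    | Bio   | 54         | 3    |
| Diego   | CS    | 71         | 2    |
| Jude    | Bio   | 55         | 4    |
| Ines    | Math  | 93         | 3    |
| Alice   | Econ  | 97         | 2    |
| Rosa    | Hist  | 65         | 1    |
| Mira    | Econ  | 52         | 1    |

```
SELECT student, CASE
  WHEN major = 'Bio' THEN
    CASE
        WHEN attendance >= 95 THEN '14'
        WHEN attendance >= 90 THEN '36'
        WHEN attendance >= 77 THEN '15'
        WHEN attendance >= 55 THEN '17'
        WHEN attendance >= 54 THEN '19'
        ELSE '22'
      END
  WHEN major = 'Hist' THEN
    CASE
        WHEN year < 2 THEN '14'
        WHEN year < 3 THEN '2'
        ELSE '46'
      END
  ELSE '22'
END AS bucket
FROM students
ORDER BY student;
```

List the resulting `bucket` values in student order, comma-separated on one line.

22, 22, 22, 17, 22, 19, 22, 22, 46, 14, 22, 22

student=Alice: major='Econ' → outer ELSE → 22
student=Diego: major='CS' → outer ELSE → 22
student=Ines: major='Math' → outer ELSE → 22
student=Jude: major='Bio' → inner[attendance >= 55] → 17
student=Kai: major='CS' → outer ELSE → 22
student=Lena: major='Bio' → inner[attendance >= 54] → 19
student=Mira: major='Econ' → outer ELSE → 22
student=Omar: major='Math' → outer ELSE → 22
student=Quinn: major='Hist' → inner[ELSE] → 46
student=Rosa: major='Hist' → inner[year < 2] → 14
student=Uma: major='Math' → outer ELSE → 22
student=Yara: major='Chem' → outer ELSE → 22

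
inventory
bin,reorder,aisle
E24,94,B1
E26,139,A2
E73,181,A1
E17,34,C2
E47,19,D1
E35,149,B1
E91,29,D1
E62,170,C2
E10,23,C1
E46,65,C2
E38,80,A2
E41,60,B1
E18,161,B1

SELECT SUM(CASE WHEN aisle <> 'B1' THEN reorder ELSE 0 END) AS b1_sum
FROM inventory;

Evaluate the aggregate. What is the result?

740

bin=E24: ✗
bin=E26: ✓ → 139
bin=E73: ✓ → 181
bin=E17: ✓ → 34
bin=E47: ✓ → 19
bin=E35: ✗
bin=E91: ✓ → 29
bin=E62: ✓ → 170
bin=E10: ✓ → 23
bin=E46: ✓ → 65
bin=E38: ✓ → 80
bin=E41: ✗
bin=E18: ✗
b1_sum = 139 + 181 + 34 + 19 + 29 + 170 + 23 + 65 + 80 = 740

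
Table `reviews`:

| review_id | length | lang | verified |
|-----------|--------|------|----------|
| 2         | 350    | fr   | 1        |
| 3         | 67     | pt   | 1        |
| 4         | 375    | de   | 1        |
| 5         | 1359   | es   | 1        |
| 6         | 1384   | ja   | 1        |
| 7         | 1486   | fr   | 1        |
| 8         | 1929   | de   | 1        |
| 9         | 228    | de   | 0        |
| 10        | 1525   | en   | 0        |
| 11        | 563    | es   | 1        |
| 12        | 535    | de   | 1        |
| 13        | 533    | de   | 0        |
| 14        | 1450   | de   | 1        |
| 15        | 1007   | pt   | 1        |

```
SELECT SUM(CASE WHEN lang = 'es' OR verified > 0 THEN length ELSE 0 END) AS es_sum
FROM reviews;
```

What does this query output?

review_id=2: ✓ → 350
review_id=3: ✓ → 67
review_id=4: ✓ → 375
review_id=5: ✓ → 1359
review_id=6: ✓ → 1384
review_id=7: ✓ → 1486
review_id=8: ✓ → 1929
review_id=9: ✗
review_id=10: ✗
review_id=11: ✓ → 563
review_id=12: ✓ → 535
review_id=13: ✗
review_id=14: ✓ → 1450
review_id=15: ✓ → 1007
es_sum = 350 + 67 + 375 + 1359 + 1384 + 1486 + 1929 + 563 + 535 + 1450 + 1007 = 10505

10505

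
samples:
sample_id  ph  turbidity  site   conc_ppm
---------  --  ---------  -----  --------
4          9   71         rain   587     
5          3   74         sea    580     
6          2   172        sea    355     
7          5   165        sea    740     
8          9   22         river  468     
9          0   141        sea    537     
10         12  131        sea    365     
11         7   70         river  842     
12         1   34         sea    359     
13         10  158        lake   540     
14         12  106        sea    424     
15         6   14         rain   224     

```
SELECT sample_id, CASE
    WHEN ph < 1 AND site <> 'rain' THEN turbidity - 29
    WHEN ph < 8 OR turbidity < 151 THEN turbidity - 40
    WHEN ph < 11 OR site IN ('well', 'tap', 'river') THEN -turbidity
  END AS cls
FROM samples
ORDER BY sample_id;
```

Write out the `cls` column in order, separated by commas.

31, 34, 132, 125, -18, 112, 91, 30, -6, -158, 66, -26

sample_id=4: ph < 8 OR turbidity < 151 → 31
sample_id=5: ph < 8 OR turbidity < 151 → 34
sample_id=6: ph < 8 OR turbidity < 151 → 132
sample_id=7: ph < 8 OR turbidity < 151 → 125
sample_id=8: ph < 8 OR turbidity < 151 → -18
sample_id=9: ph < 1 AND site <> 'rain' → 112
sample_id=10: ph < 8 OR turbidity < 151 → 91
sample_id=11: ph < 8 OR turbidity < 151 → 30
sample_id=12: ph < 8 OR turbidity < 151 → -6
sample_id=13: ph < 11 OR site IN ('well', 'tap', 'river') → -158
sample_id=14: ph < 8 OR turbidity < 151 → 66
sample_id=15: ph < 8 OR turbidity < 151 → -26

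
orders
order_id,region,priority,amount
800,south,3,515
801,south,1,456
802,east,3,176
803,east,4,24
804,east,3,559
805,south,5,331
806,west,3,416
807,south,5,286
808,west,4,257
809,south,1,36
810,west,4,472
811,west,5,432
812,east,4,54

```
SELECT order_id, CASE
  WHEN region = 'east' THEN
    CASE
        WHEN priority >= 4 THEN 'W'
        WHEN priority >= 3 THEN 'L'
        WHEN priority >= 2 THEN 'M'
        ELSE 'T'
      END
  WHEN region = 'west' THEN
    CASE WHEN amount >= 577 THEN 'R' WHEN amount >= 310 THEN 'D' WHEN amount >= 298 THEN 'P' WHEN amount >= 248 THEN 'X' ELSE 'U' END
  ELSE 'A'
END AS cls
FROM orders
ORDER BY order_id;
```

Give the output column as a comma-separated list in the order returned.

order_id=800: region='south' → outer ELSE → A
order_id=801: region='south' → outer ELSE → A
order_id=802: region='east' → inner[priority >= 3] → L
order_id=803: region='east' → inner[priority >= 4] → W
order_id=804: region='east' → inner[priority >= 3] → L
order_id=805: region='south' → outer ELSE → A
order_id=806: region='west' → inner[amount >= 310] → D
order_id=807: region='south' → outer ELSE → A
order_id=808: region='west' → inner[amount >= 248] → X
order_id=809: region='south' → outer ELSE → A
order_id=810: region='west' → inner[amount >= 310] → D
order_id=811: region='west' → inner[amount >= 310] → D
order_id=812: region='east' → inner[priority >= 4] → W

A, A, L, W, L, A, D, A, X, A, D, D, W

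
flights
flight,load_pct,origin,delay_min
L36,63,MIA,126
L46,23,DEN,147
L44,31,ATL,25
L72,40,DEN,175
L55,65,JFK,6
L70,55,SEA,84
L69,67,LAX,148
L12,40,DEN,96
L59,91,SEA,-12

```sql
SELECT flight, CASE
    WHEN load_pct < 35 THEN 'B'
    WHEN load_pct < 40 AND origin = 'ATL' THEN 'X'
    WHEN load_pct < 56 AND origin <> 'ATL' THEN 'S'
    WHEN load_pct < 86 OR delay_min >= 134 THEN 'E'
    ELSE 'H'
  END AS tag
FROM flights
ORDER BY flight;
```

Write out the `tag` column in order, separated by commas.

S, E, B, B, E, H, E, S, S

flight=L12: load_pct < 56 AND origin <> 'ATL' → S
flight=L36: load_pct < 86 OR delay_min >= 134 → E
flight=L44: load_pct < 35 → B
flight=L46: load_pct < 35 → B
flight=L55: load_pct < 86 OR delay_min >= 134 → E
flight=L59: ELSE → H
flight=L69: load_pct < 86 OR delay_min >= 134 → E
flight=L70: load_pct < 56 AND origin <> 'ATL' → S
flight=L72: load_pct < 56 AND origin <> 'ATL' → S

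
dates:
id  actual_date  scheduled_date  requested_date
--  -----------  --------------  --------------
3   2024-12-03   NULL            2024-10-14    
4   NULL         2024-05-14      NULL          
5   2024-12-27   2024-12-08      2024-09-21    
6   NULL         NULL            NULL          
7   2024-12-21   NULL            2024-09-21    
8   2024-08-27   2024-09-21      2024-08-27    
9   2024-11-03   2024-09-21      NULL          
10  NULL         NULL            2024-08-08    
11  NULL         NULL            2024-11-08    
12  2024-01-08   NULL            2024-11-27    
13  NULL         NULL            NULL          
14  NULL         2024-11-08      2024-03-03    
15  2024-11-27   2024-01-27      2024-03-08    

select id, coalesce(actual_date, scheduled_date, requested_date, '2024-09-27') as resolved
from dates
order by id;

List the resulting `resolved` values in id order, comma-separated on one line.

2024-12-03, 2024-05-14, 2024-12-27, 2024-09-27, 2024-12-21, 2024-08-27, 2024-11-03, 2024-08-08, 2024-11-08, 2024-01-08, 2024-09-27, 2024-11-08, 2024-11-27

id=3: actual_date=2024-12-03 → 2024-12-03
id=4: actual_date=NULL, scheduled_date=2024-05-14 → 2024-05-14
id=5: actual_date=2024-12-27 → 2024-12-27
id=6: actual_date=NULL, scheduled_date=NULL, requested_date=NULL, → literal 2024-09-27 → 2024-09-27
id=7: actual_date=2024-12-21 → 2024-12-21
id=8: actual_date=2024-08-27 → 2024-08-27
id=9: actual_date=2024-11-03 → 2024-11-03
id=10: actual_date=NULL, scheduled_date=NULL, requested_date=2024-08-08 → 2024-08-08
id=11: actual_date=NULL, scheduled_date=NULL, requested_date=2024-11-08 → 2024-11-08
id=12: actual_date=2024-01-08 → 2024-01-08
id=13: actual_date=NULL, scheduled_date=NULL, requested_date=NULL, → literal 2024-09-27 → 2024-09-27
id=14: actual_date=NULL, scheduled_date=2024-11-08 → 2024-11-08
id=15: actual_date=2024-11-27 → 2024-11-27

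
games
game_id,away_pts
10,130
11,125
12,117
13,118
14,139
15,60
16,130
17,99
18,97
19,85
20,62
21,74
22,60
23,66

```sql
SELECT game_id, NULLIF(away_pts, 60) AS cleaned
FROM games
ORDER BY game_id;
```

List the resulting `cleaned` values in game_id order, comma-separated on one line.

130, 125, 117, 118, 139, NULL, 130, 99, 97, 85, 62, 74, NULL, 66

game_id=10: away_pts=130 vs 60: differ → 130
game_id=11: away_pts=125 vs 60: differ → 125
game_id=12: away_pts=117 vs 60: differ → 117
game_id=13: away_pts=118 vs 60: differ → 118
game_id=14: away_pts=139 vs 60: differ → 139
game_id=15: away_pts=60 vs 60: equal → NULL
game_id=16: away_pts=130 vs 60: differ → 130
game_id=17: away_pts=99 vs 60: differ → 99
game_id=18: away_pts=97 vs 60: differ → 97
game_id=19: away_pts=85 vs 60: differ → 85
game_id=20: away_pts=62 vs 60: differ → 62
game_id=21: away_pts=74 vs 60: differ → 74
game_id=22: away_pts=60 vs 60: equal → NULL
game_id=23: away_pts=66 vs 60: differ → 66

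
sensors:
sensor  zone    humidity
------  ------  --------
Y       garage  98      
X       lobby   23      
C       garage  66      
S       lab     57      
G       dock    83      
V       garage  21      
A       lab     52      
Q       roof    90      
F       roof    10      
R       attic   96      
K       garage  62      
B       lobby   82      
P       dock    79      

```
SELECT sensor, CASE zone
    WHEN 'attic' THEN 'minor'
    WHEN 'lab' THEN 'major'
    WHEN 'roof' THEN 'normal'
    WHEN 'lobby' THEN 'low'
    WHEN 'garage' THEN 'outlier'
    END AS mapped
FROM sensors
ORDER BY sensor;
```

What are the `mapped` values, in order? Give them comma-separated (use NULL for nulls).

major, low, outlier, normal, NULL, outlier, NULL, normal, minor, major, outlier, low, outlier

sensor=A: zone='lab' → major
sensor=B: zone='lobby' → low
sensor=C: zone='garage' → outlier
sensor=F: zone='roof' → normal
sensor=G: (no match → NULL) → NULL
sensor=K: zone='garage' → outlier
sensor=P: (no match → NULL) → NULL
sensor=Q: zone='roof' → normal
sensor=R: zone='attic' → minor
sensor=S: zone='lab' → major
sensor=V: zone='garage' → outlier
sensor=X: zone='lobby' → low
sensor=Y: zone='garage' → outlier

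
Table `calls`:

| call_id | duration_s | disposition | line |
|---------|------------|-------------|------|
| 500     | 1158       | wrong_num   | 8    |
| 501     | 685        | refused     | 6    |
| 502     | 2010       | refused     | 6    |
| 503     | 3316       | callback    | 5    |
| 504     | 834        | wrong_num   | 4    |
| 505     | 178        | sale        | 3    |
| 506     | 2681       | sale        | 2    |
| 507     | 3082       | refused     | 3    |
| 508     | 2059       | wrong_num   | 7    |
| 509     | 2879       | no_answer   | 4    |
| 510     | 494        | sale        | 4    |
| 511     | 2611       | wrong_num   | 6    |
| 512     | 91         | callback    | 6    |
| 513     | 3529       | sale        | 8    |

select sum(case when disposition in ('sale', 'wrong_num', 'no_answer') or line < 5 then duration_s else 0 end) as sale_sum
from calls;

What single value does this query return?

19505

call_id=500: ✓ → 1158
call_id=501: ✗
call_id=502: ✗
call_id=503: ✗
call_id=504: ✓ → 834
call_id=505: ✓ → 178
call_id=506: ✓ → 2681
call_id=507: ✓ → 3082
call_id=508: ✓ → 2059
call_id=509: ✓ → 2879
call_id=510: ✓ → 494
call_id=511: ✓ → 2611
call_id=512: ✗
call_id=513: ✓ → 3529
sale_sum = 1158 + 834 + 178 + 2681 + 3082 + 2059 + 2879 + 494 + 2611 + 3529 = 19505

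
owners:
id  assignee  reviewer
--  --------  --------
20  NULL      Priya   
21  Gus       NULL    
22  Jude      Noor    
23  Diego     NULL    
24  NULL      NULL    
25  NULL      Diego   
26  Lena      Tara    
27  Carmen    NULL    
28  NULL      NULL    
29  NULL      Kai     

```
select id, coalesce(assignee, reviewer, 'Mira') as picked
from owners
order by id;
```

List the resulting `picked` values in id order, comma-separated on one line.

Priya, Gus, Jude, Diego, Mira, Diego, Lena, Carmen, Mira, Kai

id=20: assignee=NULL, reviewer=Priya → Priya
id=21: assignee=Gus → Gus
id=22: assignee=Jude → Jude
id=23: assignee=Diego → Diego
id=24: assignee=NULL, reviewer=NULL, → literal Mira → Mira
id=25: assignee=NULL, reviewer=Diego → Diego
id=26: assignee=Lena → Lena
id=27: assignee=Carmen → Carmen
id=28: assignee=NULL, reviewer=NULL, → literal Mira → Mira
id=29: assignee=NULL, reviewer=Kai → Kai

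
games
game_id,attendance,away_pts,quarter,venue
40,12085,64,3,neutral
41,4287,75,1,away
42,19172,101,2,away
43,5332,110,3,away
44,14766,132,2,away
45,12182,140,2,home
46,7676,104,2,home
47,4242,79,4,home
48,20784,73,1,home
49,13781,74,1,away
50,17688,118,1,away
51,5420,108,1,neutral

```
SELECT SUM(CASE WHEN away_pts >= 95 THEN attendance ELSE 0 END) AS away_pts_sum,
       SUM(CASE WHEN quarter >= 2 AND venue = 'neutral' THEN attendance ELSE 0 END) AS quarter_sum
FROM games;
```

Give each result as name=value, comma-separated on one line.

away_pts_sum=82236, quarter_sum=12085

[away_pts_sum: away_pts >= 95]
game_id=40: ✗
game_id=41: ✗
game_id=42: ✓ → 19172
game_id=43: ✓ → 5332
game_id=44: ✓ → 14766
game_id=45: ✓ → 12182
game_id=46: ✓ → 7676
game_id=47: ✗
game_id=48: ✗
game_id=49: ✗
game_id=50: ✓ → 17688
game_id=51: ✓ → 5420
away_pts_sum = 19172 + 5332 + 14766 + 12182 + 7676 + 17688 + 5420 = 82236
—
[quarter_sum: quarter >= 2 AND venue = 'neutral']
game_id=40: ✓ → 12085
game_id=41: ✗
game_id=42: ✗
game_id=43: ✗
game_id=44: ✗
game_id=45: ✗
game_id=46: ✗
game_id=47: ✗
game_id=48: ✗
game_id=49: ✗
game_id=50: ✗
game_id=51: ✗
quarter_sum = 12085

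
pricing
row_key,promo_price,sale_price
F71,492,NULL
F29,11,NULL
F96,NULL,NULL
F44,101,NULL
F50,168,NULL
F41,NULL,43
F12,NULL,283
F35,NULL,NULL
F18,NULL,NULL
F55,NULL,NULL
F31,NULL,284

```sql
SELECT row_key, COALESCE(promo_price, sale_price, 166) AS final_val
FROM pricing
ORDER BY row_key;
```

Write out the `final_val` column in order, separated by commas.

row_key=F12: promo_price=NULL, sale_price=283 → 283
row_key=F18: promo_price=NULL, sale_price=NULL, → literal 166 → 166
row_key=F29: promo_price=11 → 11
row_key=F31: promo_price=NULL, sale_price=284 → 284
row_key=F35: promo_price=NULL, sale_price=NULL, → literal 166 → 166
row_key=F41: promo_price=NULL, sale_price=43 → 43
row_key=F44: promo_price=101 → 101
row_key=F50: promo_price=168 → 168
row_key=F55: promo_price=NULL, sale_price=NULL, → literal 166 → 166
row_key=F71: promo_price=492 → 492
row_key=F96: promo_price=NULL, sale_price=NULL, → literal 166 → 166

283, 166, 11, 284, 166, 43, 101, 168, 166, 492, 166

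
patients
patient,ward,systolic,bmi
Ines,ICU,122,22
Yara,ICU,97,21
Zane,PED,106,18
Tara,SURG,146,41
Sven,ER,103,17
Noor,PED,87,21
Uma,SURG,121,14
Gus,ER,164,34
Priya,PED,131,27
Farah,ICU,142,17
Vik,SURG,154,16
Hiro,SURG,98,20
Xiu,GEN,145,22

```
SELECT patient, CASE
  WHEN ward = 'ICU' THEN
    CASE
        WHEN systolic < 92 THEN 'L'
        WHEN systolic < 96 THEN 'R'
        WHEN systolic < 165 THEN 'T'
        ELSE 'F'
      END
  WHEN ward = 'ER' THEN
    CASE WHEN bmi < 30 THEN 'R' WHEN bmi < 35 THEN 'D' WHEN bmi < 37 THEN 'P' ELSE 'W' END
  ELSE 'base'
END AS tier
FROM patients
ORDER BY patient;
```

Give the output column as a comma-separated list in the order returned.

patient=Farah: ward='ICU' → inner[systolic < 165] → T
patient=Gus: ward='ER' → inner[bmi < 35] → D
patient=Hiro: ward='SURG' → outer ELSE → base
patient=Ines: ward='ICU' → inner[systolic < 165] → T
patient=Noor: ward='PED' → outer ELSE → base
patient=Priya: ward='PED' → outer ELSE → base
patient=Sven: ward='ER' → inner[bmi < 30] → R
patient=Tara: ward='SURG' → outer ELSE → base
patient=Uma: ward='SURG' → outer ELSE → base
patient=Vik: ward='SURG' → outer ELSE → base
patient=Xiu: ward='GEN' → outer ELSE → base
patient=Yara: ward='ICU' → inner[systolic < 165] → T
patient=Zane: ward='PED' → outer ELSE → base

T, D, base, T, base, base, R, base, base, base, base, T, base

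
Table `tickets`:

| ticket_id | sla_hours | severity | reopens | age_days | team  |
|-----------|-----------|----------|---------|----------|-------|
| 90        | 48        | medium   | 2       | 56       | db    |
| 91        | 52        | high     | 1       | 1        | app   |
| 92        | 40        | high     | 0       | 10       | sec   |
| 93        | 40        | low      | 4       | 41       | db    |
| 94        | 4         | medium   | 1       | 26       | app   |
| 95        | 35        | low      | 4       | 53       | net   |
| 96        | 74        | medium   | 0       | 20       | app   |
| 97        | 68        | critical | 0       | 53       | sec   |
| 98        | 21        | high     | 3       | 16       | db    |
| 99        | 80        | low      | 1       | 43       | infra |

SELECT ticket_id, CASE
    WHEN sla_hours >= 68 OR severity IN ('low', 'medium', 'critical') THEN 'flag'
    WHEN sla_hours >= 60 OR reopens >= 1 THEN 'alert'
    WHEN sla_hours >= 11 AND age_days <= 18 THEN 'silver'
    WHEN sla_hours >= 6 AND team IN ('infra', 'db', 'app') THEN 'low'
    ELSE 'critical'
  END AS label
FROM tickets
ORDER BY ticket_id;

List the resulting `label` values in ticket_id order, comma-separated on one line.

ticket_id=90: sla_hours >= 68 OR severity IN ('low', 'medium', 'critical') → flag
ticket_id=91: sla_hours >= 60 OR reopens >= 1 → alert
ticket_id=92: sla_hours >= 11 AND age_days <= 18 → silver
ticket_id=93: sla_hours >= 68 OR severity IN ('low', 'medium', 'critical') → flag
ticket_id=94: sla_hours >= 68 OR severity IN ('low', 'medium', 'critical') → flag
ticket_id=95: sla_hours >= 68 OR severity IN ('low', 'medium', 'critical') → flag
ticket_id=96: sla_hours >= 68 OR severity IN ('low', 'medium', 'critical') → flag
ticket_id=97: sla_hours >= 68 OR severity IN ('low', 'medium', 'critical') → flag
ticket_id=98: sla_hours >= 60 OR reopens >= 1 → alert
ticket_id=99: sla_hours >= 68 OR severity IN ('low', 'medium', 'critical') → flag

flag, alert, silver, flag, flag, flag, flag, flag, alert, flag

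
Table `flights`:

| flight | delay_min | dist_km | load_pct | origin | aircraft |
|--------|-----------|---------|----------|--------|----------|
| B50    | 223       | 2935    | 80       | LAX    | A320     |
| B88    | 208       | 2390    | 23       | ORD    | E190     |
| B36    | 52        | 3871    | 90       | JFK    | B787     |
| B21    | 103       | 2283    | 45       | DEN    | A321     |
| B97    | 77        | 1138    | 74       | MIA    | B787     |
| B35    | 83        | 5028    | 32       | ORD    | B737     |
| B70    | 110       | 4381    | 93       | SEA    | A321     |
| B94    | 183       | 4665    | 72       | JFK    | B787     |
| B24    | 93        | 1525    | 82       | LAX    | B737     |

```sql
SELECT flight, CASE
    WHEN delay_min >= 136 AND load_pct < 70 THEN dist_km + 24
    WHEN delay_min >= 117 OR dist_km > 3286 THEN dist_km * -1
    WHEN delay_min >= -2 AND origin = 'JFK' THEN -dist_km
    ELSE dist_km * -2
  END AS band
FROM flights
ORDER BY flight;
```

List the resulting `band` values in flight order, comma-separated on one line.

-4566, -3050, -5028, -3871, -2935, -4381, 2414, -4665, -2276

flight=B21: ELSE → -4566
flight=B24: ELSE → -3050
flight=B35: delay_min >= 117 OR dist_km > 3286 → -5028
flight=B36: delay_min >= 117 OR dist_km > 3286 → -3871
flight=B50: delay_min >= 117 OR dist_km > 3286 → -2935
flight=B70: delay_min >= 117 OR dist_km > 3286 → -4381
flight=B88: delay_min >= 136 AND load_pct < 70 → 2414
flight=B94: delay_min >= 117 OR dist_km > 3286 → -4665
flight=B97: ELSE → -2276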